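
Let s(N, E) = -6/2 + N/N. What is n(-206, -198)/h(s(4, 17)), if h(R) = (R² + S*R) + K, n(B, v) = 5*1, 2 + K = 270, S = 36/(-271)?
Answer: 1355/73784 ≈ 0.018364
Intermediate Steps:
S = -36/271 (S = 36*(-1/271) = -36/271 ≈ -0.13284)
K = 268 (K = -2 + 270 = 268)
s(N, E) = -2 (s(N, E) = -6*½ + 1 = -3 + 1 = -2)
n(B, v) = 5
h(R) = 268 + R² - 36*R/271 (h(R) = (R² - 36*R/271) + 268 = 268 + R² - 36*R/271)
n(-206, -198)/h(s(4, 17)) = 5/(268 + (-2)² - 36/271*(-2)) = 5/(268 + 4 + 72/271) = 5/(73784/271) = 5*(271/73784) = 1355/73784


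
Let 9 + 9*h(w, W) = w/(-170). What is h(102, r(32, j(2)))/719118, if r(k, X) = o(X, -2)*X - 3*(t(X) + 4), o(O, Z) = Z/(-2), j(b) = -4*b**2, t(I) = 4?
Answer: -8/5393385 ≈ -1.4833e-6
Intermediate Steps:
o(O, Z) = -Z/2 (o(O, Z) = Z*(-1/2) = -Z/2)
r(k, X) = -24 + X (r(k, X) = (-1/2*(-2))*X - 3*(4 + 4) = 1*X - 3*8 = X - 24 = -24 + X)
h(w, W) = -1 - w/1530 (h(w, W) = -1 + (w/(-170))/9 = -1 + (w*(-1/170))/9 = -1 + (-w/170)/9 = -1 - w/1530)
h(102, r(32, j(2)))/719118 = (-1 - 1/1530*102)/719118 = (-1 - 1/15)*(1/719118) = -16/15*1/719118 = -8/5393385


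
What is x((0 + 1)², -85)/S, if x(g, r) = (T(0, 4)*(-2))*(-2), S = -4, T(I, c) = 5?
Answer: -5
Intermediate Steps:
x(g, r) = 20 (x(g, r) = (5*(-2))*(-2) = -10*(-2) = 20)
x((0 + 1)², -85)/S = 20/(-4) = -¼*20 = -5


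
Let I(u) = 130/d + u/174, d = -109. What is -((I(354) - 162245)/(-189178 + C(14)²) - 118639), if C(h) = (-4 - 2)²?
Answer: 35229298144247/296947501 ≈ 1.1864e+5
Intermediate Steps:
I(u) = -130/109 + u/174 (I(u) = 130/(-109) + u/174 = 130*(-1/109) + u*(1/174) = -130/109 + u/174)
C(h) = 36 (C(h) = (-6)² = 36)
-((I(354) - 162245)/(-189178 + C(14)²) - 118639) = -(((-130/109 + (1/174)*354) - 162245)/(-189178 + 36²) - 118639) = -(((-130/109 + 59/29) - 162245)/(-189178 + 1296) - 118639) = -((2661/3161 - 162245)/(-187882) - 118639) = -(-512853784/3161*(-1/187882) - 118639) = -(256426892/296947501 - 118639) = -1*(-35229298144247/296947501) = 35229298144247/296947501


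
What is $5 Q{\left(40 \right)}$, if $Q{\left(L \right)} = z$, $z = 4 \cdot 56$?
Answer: $1120$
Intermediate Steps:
$z = 224$
$Q{\left(L \right)} = 224$
$5 Q{\left(40 \right)} = 5 \cdot 224 = 1120$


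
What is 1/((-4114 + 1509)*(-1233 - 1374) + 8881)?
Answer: 1/6800116 ≈ 1.4706e-7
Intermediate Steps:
1/((-4114 + 1509)*(-1233 - 1374) + 8881) = 1/(-2605*(-2607) + 8881) = 1/(6791235 + 8881) = 1/6800116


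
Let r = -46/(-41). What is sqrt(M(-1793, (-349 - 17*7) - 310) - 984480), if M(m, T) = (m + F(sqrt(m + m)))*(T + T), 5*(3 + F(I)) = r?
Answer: 2*sqrt(19013652830)/205 ≈ 1345.3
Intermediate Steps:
r = 46/41 (r = -46*(-1/41) = 46/41 ≈ 1.1220)
F(I) = -569/205 (F(I) = -3 + (1/5)*(46/41) = -3 + 46/205 = -569/205)
M(m, T) = 2*T*(-569/205 + m) (M(m, T) = (m - 569/205)*(T + T) = (-569/205 + m)*(2*T) = 2*T*(-569/205 + m))
sqrt(M(-1793, (-349 - 17*7) - 310) - 984480) = sqrt(2*((-349 - 17*7) - 310)*(-569 + 205*(-1793))/205 - 984480) = sqrt(2*((-349 - 119) - 310)*(-569 - 367565)/205 - 984480) = sqrt((2/205)*(-468 - 310)*(-368134) - 984480) = sqrt((2/205)*(-778)*(-368134) - 984480) = sqrt(572816504/205 - 984480) = sqrt(370998104/205) = 2*sqrt(19013652830)/205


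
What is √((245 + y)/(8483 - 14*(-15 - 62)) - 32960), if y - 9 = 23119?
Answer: I*√334748868323/3187 ≈ 181.54*I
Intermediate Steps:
y = 23128 (y = 9 + 23119 = 23128)
√((245 + y)/(8483 - 14*(-15 - 62)) - 32960) = √((245 + 23128)/(8483 - 14*(-15 - 62)) - 32960) = √(23373/(8483 - 14*(-77)) - 32960) = √(23373/(8483 + 1078) - 32960) = √(23373/9561 - 32960) = √(23373*(1/9561) - 32960) = √(7791/3187 - 32960) = √(-105035729/3187) = I*√334748868323/3187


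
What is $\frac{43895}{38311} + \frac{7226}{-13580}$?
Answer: $\frac{3257743}{5308810} \approx 0.61365$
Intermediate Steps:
$\frac{43895}{38311} + \frac{7226}{-13580} = 43895 \cdot \frac{1}{38311} + 7226 \left(- \frac{1}{13580}\right) = \frac{43895}{38311} - \frac{3613}{6790} = \frac{3257743}{5308810}$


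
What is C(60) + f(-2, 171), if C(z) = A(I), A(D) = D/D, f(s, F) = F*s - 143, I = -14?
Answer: -484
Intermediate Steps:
f(s, F) = -143 + F*s
A(D) = 1
C(z) = 1
C(60) + f(-2, 171) = 1 + (-143 + 171*(-2)) = 1 + (-143 - 342) = 1 - 485 = -484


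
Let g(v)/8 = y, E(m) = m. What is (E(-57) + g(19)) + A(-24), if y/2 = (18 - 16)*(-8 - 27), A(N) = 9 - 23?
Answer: -1191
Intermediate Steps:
A(N) = -14
y = -140 (y = 2*((18 - 16)*(-8 - 27)) = 2*(2*(-35)) = 2*(-70) = -140)
g(v) = -1120 (g(v) = 8*(-140) = -1120)
(E(-57) + g(19)) + A(-24) = (-57 - 1120) - 14 = -1177 - 14 = -1191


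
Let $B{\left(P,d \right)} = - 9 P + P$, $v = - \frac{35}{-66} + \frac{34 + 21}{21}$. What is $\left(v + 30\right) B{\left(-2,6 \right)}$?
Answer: $\frac{40840}{77} \approx 530.39$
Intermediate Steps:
$v = \frac{485}{154}$ ($v = \left(-35\right) \left(- \frac{1}{66}\right) + 55 \cdot \frac{1}{21} = \frac{35}{66} + \frac{55}{21} = \frac{485}{154} \approx 3.1493$)
$B{\left(P,d \right)} = - 8 P$
$\left(v + 30\right) B{\left(-2,6 \right)} = \left(\frac{485}{154} + 30\right) \left(\left(-8\right) \left(-2\right)\right) = \frac{5105}{154} \cdot 16 = \frac{40840}{77}$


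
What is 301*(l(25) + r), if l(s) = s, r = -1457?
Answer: -431032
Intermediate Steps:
301*(l(25) + r) = 301*(25 - 1457) = 301*(-1432) = -431032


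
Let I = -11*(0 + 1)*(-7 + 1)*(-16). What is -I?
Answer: 1056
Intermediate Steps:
I = -1056 (I = -11*(-6)*(-16) = 66*(-16) = -1056)
-I = -1*(-1056) = 1056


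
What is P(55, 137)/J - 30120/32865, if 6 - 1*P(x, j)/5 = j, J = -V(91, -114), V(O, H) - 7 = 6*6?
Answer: 1348761/94213 ≈ 14.316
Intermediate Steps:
V(O, H) = 43 (V(O, H) = 7 + 6*6 = 7 + 36 = 43)
J = -43 (J = -1*43 = -43)
P(x, j) = 30 - 5*j
P(55, 137)/J - 30120/32865 = (30 - 5*137)/(-43) - 30120/32865 = (30 - 685)*(-1/43) - 30120*1/32865 = -655*(-1/43) - 2008/2191 = 655/43 - 2008/2191 = 1348761/94213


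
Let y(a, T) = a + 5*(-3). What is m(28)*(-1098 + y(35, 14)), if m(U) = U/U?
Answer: -1078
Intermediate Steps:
m(U) = 1
y(a, T) = -15 + a (y(a, T) = a - 15 = -15 + a)
m(28)*(-1098 + y(35, 14)) = 1*(-1098 + (-15 + 35)) = 1*(-1098 + 20) = 1*(-1078) = -1078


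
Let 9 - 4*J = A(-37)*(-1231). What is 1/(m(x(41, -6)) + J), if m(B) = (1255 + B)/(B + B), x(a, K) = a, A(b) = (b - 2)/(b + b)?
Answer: 12136/2187483 ≈ 0.0055479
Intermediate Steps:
A(b) = (-2 + b)/(2*b) (A(b) = (-2 + b)/((2*b)) = (-2 + b)*(1/(2*b)) = (-2 + b)/(2*b))
J = 48675/296 (J = 9/4 - (1/2)*(-2 - 37)/(-37)*(-1231)/4 = 9/4 - (1/2)*(-1/37)*(-39)*(-1231)/4 = 9/4 - 39*(-1231)/296 = 9/4 - 1/4*(-48009/74) = 9/4 + 48009/296 = 48675/296 ≈ 164.44)
m(B) = (1255 + B)/(2*B) (m(B) = (1255 + B)/((2*B)) = (1255 + B)*(1/(2*B)) = (1255 + B)/(2*B))
1/(m(x(41, -6)) + J) = 1/((1/2)*(1255 + 41)/41 + 48675/296) = 1/((1/2)*(1/41)*1296 + 48675/296) = 1/(648/41 + 48675/296) = 1/(2187483/12136) = 12136/2187483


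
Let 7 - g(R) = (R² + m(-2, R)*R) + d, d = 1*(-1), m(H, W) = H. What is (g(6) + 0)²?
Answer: 256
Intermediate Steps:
d = -1
g(R) = 8 - R² + 2*R (g(R) = 7 - ((R² - 2*R) - 1) = 7 - (-1 + R² - 2*R) = 7 + (1 - R² + 2*R) = 8 - R² + 2*R)
(g(6) + 0)² = ((8 - 1*6² + 2*6) + 0)² = ((8 - 1*36 + 12) + 0)² = ((8 - 36 + 12) + 0)² = (-16 + 0)² = (-16)² = 256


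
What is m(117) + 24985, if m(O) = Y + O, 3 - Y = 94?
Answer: 25011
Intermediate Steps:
Y = -91 (Y = 3 - 1*94 = 3 - 94 = -91)
m(O) = -91 + O
m(117) + 24985 = (-91 + 117) + 24985 = 26 + 24985 = 25011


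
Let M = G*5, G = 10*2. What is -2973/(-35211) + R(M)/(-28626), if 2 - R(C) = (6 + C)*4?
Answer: 16660690/167991681 ≈ 0.099176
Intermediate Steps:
G = 20
M = 100 (M = 20*5 = 100)
R(C) = -22 - 4*C (R(C) = 2 - (6 + C)*4 = 2 - (24 + 4*C) = 2 + (-24 - 4*C) = -22 - 4*C)
-2973/(-35211) + R(M)/(-28626) = -2973/(-35211) + (-22 - 4*100)/(-28626) = -2973*(-1/35211) + (-22 - 400)*(-1/28626) = 991/11737 - 422*(-1/28626) = 991/11737 + 211/14313 = 16660690/167991681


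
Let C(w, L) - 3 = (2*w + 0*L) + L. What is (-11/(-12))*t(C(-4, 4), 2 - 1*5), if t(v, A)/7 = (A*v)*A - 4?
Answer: -1001/12 ≈ -83.417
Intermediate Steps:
C(w, L) = 3 + L + 2*w (C(w, L) = 3 + ((2*w + 0*L) + L) = 3 + ((2*w + 0) + L) = 3 + (2*w + L) = 3 + (L + 2*w) = 3 + L + 2*w)
t(v, A) = -28 + 7*v*A**2 (t(v, A) = 7*((A*v)*A - 4) = 7*(v*A**2 - 4) = 7*(-4 + v*A**2) = -28 + 7*v*A**2)
(-11/(-12))*t(C(-4, 4), 2 - 1*5) = (-11/(-12))*(-28 + 7*(3 + 4 + 2*(-4))*(2 - 1*5)**2) = (-1/12*(-11))*(-28 + 7*(3 + 4 - 8)*(2 - 5)**2) = 11*(-28 + 7*(-1)*(-3)**2)/12 = 11*(-28 + 7*(-1)*9)/12 = 11*(-28 - 63)/12 = (11/12)*(-91) = -1001/12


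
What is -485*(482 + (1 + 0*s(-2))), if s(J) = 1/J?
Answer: -234255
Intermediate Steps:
-485*(482 + (1 + 0*s(-2))) = -485*(482 + (1 + 0/(-2))) = -485*(482 + (1 + 0*(-½))) = -485*(482 + (1 + 0)) = -485*(482 + 1) = -485*483 = -234255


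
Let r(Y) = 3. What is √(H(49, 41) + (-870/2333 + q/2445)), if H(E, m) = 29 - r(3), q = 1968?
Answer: 2*√23889919661715/1901395 ≈ 5.1412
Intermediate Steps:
H(E, m) = 26 (H(E, m) = 29 - 1*3 = 29 - 3 = 26)
√(H(49, 41) + (-870/2333 + q/2445)) = √(26 + (-870/2333 + 1968/2445)) = √(26 + (-870*1/2333 + 1968*(1/2445))) = √(26 + (-870/2333 + 656/815)) = √(26 + 821398/1901395) = √(50257668/1901395) = 2*√23889919661715/1901395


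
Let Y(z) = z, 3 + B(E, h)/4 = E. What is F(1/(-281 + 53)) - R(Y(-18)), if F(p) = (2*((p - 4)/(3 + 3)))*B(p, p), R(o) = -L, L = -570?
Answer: -21597755/38988 ≈ -553.96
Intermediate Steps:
B(E, h) = -12 + 4*E
R(o) = 570 (R(o) = -1*(-570) = 570)
F(p) = (-12 + 4*p)*(-4/3 + p/3) (F(p) = (2*((p - 4)/(3 + 3)))*(-12 + 4*p) = (2*((-4 + p)/6))*(-12 + 4*p) = (2*((-4 + p)*(⅙)))*(-12 + 4*p) = (2*(-⅔ + p/6))*(-12 + 4*p) = (-4/3 + p/3)*(-12 + 4*p) = (-12 + 4*p)*(-4/3 + p/3))
F(1/(-281 + 53)) - R(Y(-18)) = 4*(-4 + 1/(-281 + 53))*(-3 + 1/(-281 + 53))/3 - 1*570 = 4*(-4 + 1/(-228))*(-3 + 1/(-228))/3 - 570 = 4*(-4 - 1/228)*(-3 - 1/228)/3 - 570 = (4/3)*(-913/228)*(-685/228) - 570 = 625405/38988 - 570 = -21597755/38988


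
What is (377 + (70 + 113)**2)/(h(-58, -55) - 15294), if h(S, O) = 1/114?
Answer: -3860724/1743515 ≈ -2.2143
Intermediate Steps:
h(S, O) = 1/114
(377 + (70 + 113)**2)/(h(-58, -55) - 15294) = (377 + (70 + 113)**2)/(1/114 - 15294) = (377 + 183**2)/(-1743515/114) = (377 + 33489)*(-114/1743515) = 33866*(-114/1743515) = -3860724/1743515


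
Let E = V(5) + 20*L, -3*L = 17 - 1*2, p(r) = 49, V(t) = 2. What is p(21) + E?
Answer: -49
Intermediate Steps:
L = -5 (L = -(17 - 1*2)/3 = -(17 - 2)/3 = -⅓*15 = -5)
E = -98 (E = 2 + 20*(-5) = 2 - 100 = -98)
p(21) + E = 49 - 98 = -49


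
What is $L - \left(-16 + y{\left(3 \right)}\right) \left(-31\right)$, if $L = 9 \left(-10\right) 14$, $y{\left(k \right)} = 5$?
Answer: $-1601$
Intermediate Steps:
$L = -1260$ ($L = \left(-90\right) 14 = -1260$)
$L - \left(-16 + y{\left(3 \right)}\right) \left(-31\right) = -1260 - \left(-16 + 5\right) \left(-31\right) = -1260 - \left(-11\right) \left(-31\right) = -1260 - 341 = -1601$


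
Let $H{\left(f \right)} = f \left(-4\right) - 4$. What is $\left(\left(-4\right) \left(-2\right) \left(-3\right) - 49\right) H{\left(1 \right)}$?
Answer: $584$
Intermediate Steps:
$H{\left(f \right)} = -4 - 4 f$ ($H{\left(f \right)} = - 4 f - 4 = -4 - 4 f$)
$\left(\left(-4\right) \left(-2\right) \left(-3\right) - 49\right) H{\left(1 \right)} = \left(\left(-4\right) \left(-2\right) \left(-3\right) - 49\right) \left(-4 - 4\right) = \left(8 \left(-3\right) - 49\right) \left(-4 - 4\right) = \left(-24 - 49\right) \left(-8\right) = \left(-73\right) \left(-8\right) = 584$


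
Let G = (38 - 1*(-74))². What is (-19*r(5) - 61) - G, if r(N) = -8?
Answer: -12453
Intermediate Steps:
G = 12544 (G = (38 + 74)² = 112² = 12544)
(-19*r(5) - 61) - G = (-19*(-8) - 61) - 1*12544 = (152 - 61) - 12544 = 91 - 12544 = -12453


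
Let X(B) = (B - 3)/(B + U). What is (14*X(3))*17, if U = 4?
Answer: 0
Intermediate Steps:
X(B) = (-3 + B)/(4 + B) (X(B) = (B - 3)/(B + 4) = (-3 + B)/(4 + B))
(14*X(3))*17 = (14*((-3 + 3)/(4 + 3)))*17 = (14*(0/7))*17 = (14*((⅐)*0))*17 = (14*0)*17 = 0*17 = 0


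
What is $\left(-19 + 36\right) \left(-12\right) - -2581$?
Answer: $2377$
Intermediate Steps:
$\left(-19 + 36\right) \left(-12\right) - -2581 = 17 \left(-12\right) + 2581 = -204 + 2581 = 2377$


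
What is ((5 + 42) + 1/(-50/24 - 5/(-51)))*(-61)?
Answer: -382897/135 ≈ -2836.3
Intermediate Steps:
((5 + 42) + 1/(-50/24 - 5/(-51)))*(-61) = (47 + 1/(-50*1/24 - 5*(-1/51)))*(-61) = (47 + 1/(-25/12 + 5/51))*(-61) = (47 + 1/(-135/68))*(-61) = (47 - 68/135)*(-61) = (6277/135)*(-61) = -382897/135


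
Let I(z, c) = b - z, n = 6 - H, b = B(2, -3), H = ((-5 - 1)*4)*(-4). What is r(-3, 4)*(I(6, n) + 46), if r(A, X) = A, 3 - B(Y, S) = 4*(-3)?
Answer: -165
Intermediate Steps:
H = 96 (H = -6*4*(-4) = -24*(-4) = 96)
B(Y, S) = 15 (B(Y, S) = 3 - 4*(-3) = 3 - 1*(-12) = 3 + 12 = 15)
b = 15
n = -90 (n = 6 - 1*96 = 6 - 96 = -90)
I(z, c) = 15 - z
r(-3, 4)*(I(6, n) + 46) = -3*((15 - 1*6) + 46) = -3*((15 - 6) + 46) = -3*(9 + 46) = -3*55 = -165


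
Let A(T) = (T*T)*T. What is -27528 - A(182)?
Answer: -6056096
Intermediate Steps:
A(T) = T**3 (A(T) = T**2*T = T**3)
-27528 - A(182) = -27528 - 1*182**3 = -27528 - 1*6028568 = -27528 - 6028568 = -6056096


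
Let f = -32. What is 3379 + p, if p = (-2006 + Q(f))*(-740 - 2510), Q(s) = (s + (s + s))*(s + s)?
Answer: -13445121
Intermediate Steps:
Q(s) = 6*s² (Q(s) = (s + 2*s)*(2*s) = (3*s)*(2*s) = 6*s²)
p = -13448500 (p = (-2006 + 6*(-32)²)*(-740 - 2510) = (-2006 + 6*1024)*(-3250) = (-2006 + 6144)*(-3250) = 4138*(-3250) = -13448500)
3379 + p = 3379 - 13448500 = -13445121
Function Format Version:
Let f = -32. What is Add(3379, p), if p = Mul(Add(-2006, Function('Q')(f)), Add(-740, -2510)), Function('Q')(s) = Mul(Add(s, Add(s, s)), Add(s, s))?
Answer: -13445121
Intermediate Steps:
Function('Q')(s) = Mul(6, Pow(s, 2)) (Function('Q')(s) = Mul(Add(s, Mul(2, s)), Mul(2, s)) = Mul(Mul(3, s), Mul(2, s)) = Mul(6, Pow(s, 2)))
p = -13448500 (p = Mul(Add(-2006, Mul(6, Pow(-32, 2))), Add(-740, -2510)) = Mul(Add(-2006, Mul(6, 1024)), -3250) = Mul(Add(-2006, 6144), -3250) = Mul(4138, -3250) = -13448500)
Add(3379, p) = Add(3379, -13448500) = -13445121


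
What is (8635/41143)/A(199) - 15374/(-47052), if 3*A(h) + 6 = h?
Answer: 61648825543/186810532074 ≈ 0.33001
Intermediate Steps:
A(h) = -2 + h/3
(8635/41143)/A(199) - 15374/(-47052) = (8635/41143)/(-2 + (1/3)*199) - 15374/(-47052) = (8635*(1/41143))/(-2 + 199/3) - 15374*(-1/47052) = 8635/(41143*(193/3)) + 7687/23526 = (8635/41143)*(3/193) + 7687/23526 = 25905/7940599 + 7687/23526 = 61648825543/186810532074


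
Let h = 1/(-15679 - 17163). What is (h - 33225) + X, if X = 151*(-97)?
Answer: -1572212225/32842 ≈ -47872.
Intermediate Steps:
X = -14647
h = -1/32842 (h = 1/(-32842) = -1/32842 ≈ -3.0449e-5)
(h - 33225) + X = (-1/32842 - 33225) - 14647 = -1091175451/32842 - 14647 = -1572212225/32842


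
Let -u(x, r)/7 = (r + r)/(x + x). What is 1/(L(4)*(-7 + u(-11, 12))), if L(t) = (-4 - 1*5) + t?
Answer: -11/35 ≈ -0.31429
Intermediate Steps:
L(t) = -9 + t (L(t) = (-4 - 5) + t = -9 + t)
u(x, r) = -7*r/x (u(x, r) = -7*(r + r)/(x + x) = -7*2*r/(2*x) = -7*2*r*1/(2*x) = -7*r/x)
1/(L(4)*(-7 + u(-11, 12))) = 1/((-9 + 4)*(-7 - 7*12/(-11))) = 1/(-5*(-7 - 7*12*(-1/11))) = 1/(-5*(-7 + 84/11)) = 1/(-5*7/11) = 1/(-35/11) = -11/35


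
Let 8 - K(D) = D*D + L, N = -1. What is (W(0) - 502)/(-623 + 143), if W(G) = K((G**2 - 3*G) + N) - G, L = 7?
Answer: 251/240 ≈ 1.0458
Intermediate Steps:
K(D) = 1 - D**2 (K(D) = 8 - (D*D + 7) = 8 - (D**2 + 7) = 8 - (7 + D**2) = 8 + (-7 - D**2) = 1 - D**2)
W(G) = 1 - G - (-1 + G**2 - 3*G)**2 (W(G) = (1 - ((G**2 - 3*G) - 1)**2) - G = (1 - (-1 + G**2 - 3*G)**2) - G = 1 - G - (-1 + G**2 - 3*G)**2)
(W(0) - 502)/(-623 + 143) = ((1 - 1*0 - (1 - 1*0**2 + 3*0)**2) - 502)/(-623 + 143) = ((1 + 0 - (1 - 1*0 + 0)**2) - 502)/(-480) = -((1 + 0 - (1 + 0 + 0)**2) - 502)/480 = -((1 + 0 - 1*1**2) - 502)/480 = -((1 + 0 - 1*1) - 502)/480 = -((1 + 0 - 1) - 502)/480 = -(0 - 502)/480 = -1/480*(-502) = 251/240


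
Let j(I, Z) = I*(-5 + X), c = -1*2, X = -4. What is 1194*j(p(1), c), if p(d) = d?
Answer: -10746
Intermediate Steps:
c = -2
j(I, Z) = -9*I (j(I, Z) = I*(-5 - 4) = I*(-9) = -9*I)
1194*j(p(1), c) = 1194*(-9*1) = 1194*(-9) = -10746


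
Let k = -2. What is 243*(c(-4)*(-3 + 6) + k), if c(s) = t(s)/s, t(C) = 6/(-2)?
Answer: 243/4 ≈ 60.750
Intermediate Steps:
t(C) = -3 (t(C) = 6*(-1/2) = -3)
c(s) = -3/s
243*(c(-4)*(-3 + 6) + k) = 243*((-3/(-4))*(-3 + 6) - 2) = 243*(-3*(-1/4)*3 - 2) = 243*((3/4)*3 - 2) = 243*(9/4 - 2) = 243*(1/4) = 243/4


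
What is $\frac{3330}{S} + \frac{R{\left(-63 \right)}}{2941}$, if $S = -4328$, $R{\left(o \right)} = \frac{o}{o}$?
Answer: $- \frac{4894601}{6364324} \approx -0.76907$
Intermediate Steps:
$R{\left(o \right)} = 1$
$\frac{3330}{S} + \frac{R{\left(-63 \right)}}{2941} = \frac{3330}{-4328} + 1 \cdot \frac{1}{2941} = 3330 \left(- \frac{1}{4328}\right) + 1 \cdot \frac{1}{2941} = - \frac{1665}{2164} + \frac{1}{2941} = - \frac{4894601}{6364324}$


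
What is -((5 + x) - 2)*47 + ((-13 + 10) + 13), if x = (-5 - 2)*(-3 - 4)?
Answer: -2434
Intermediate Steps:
x = 49 (x = -7*(-7) = 49)
-((5 + x) - 2)*47 + ((-13 + 10) + 13) = -((5 + 49) - 2)*47 + ((-13 + 10) + 13) = -(54 - 2)*47 + (-3 + 13) = -1*52*47 + 10 = -52*47 + 10 = -2444 + 10 = -2434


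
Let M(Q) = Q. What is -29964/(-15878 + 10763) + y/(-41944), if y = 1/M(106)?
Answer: 4037025957/689139920 ≈ 5.8581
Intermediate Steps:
y = 1/106 ≈ 0.0094340
-29964/(-15878 + 10763) + y/(-41944) = -29964/(-15878 + 10763) + (1/106)/(-41944) = -29964/(-5115) + (1/106)*(-1/41944) = -29964*(-1/5115) - 1/4446064 = 908/155 - 1/4446064 = 4037025957/689139920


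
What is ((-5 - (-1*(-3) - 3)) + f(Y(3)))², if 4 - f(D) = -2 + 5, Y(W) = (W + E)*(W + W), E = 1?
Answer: 16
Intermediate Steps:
Y(W) = 2*W*(1 + W) (Y(W) = (W + 1)*(W + W) = (1 + W)*(2*W) = 2*W*(1 + W))
f(D) = 1 (f(D) = 4 - (-2 + 5) = 4 - 1*3 = 4 - 3 = 1)
((-5 - (-1*(-3) - 3)) + f(Y(3)))² = ((-5 - (-1*(-3) - 3)) + 1)² = ((-5 - (3 - 3)) + 1)² = ((-5 - 1*0) + 1)² = ((-5 + 0) + 1)² = (-5 + 1)² = (-4)² = 16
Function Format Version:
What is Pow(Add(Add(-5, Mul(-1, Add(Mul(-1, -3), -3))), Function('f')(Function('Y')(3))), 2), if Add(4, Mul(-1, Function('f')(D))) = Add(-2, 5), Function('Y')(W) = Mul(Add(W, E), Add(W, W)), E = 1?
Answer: 16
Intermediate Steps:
Function('Y')(W) = Mul(2, W, Add(1, W)) (Function('Y')(W) = Mul(Add(W, 1), Add(W, W)) = Mul(Add(1, W), Mul(2, W)) = Mul(2, W, Add(1, W)))
Function('f')(D) = 1 (Function('f')(D) = Add(4, Mul(-1, Add(-2, 5))) = Add(4, Mul(-1, 3)) = Add(4, -3) = 1)
Pow(Add(Add(-5, Mul(-1, Add(Mul(-1, -3), -3))), Function('f')(Function('Y')(3))), 2) = Pow(Add(Add(-5, Mul(-1, Add(Mul(-1, -3), -3))), 1), 2) = Pow(Add(Add(-5, Mul(-1, Add(3, -3))), 1), 2) = Pow(Add(Add(-5, Mul(-1, 0)), 1), 2) = Pow(Add(Add(-5, 0), 1), 2) = Pow(Add(-5, 1), 2) = Pow(-4, 2) = 16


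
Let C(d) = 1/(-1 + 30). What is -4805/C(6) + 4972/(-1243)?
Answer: -139349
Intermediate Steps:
C(d) = 1/29
-4805/C(6) + 4972/(-1243) = -4805/1/29 + 4972/(-1243) = -4805*29 + 4972*(-1/1243) = -139345 - 4 = -139349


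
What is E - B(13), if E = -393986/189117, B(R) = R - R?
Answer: -393986/189117 ≈ -2.0833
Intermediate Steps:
B(R) = 0
E = -393986/189117 (E = -393986*1/189117 = -393986/189117 ≈ -2.0833)
E - B(13) = -393986/189117 - 1*0 = -393986/189117 + 0 = -393986/189117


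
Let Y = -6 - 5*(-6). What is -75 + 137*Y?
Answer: 3213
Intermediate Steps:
Y = 24 (Y = -6 + 30 = 24)
-75 + 137*Y = -75 + 137*24 = -75 + 3288 = 3213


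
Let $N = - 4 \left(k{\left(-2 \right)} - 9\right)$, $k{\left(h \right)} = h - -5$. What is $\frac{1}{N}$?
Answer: $\frac{1}{24} \approx 0.041667$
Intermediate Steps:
$k{\left(h \right)} = 5 + h$ ($k{\left(h \right)} = h + 5 = 5 + h$)
$N = 24$ ($N = - 4 \left(\left(5 - 2\right) - 9\right) = - 4 \left(3 - 9\right) = \left(-4\right) \left(-6\right) = 24$)
$\frac{1}{N} = \frac{1}{24}$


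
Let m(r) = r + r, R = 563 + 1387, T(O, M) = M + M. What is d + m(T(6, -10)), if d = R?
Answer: 1910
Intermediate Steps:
T(O, M) = 2*M
R = 1950
m(r) = 2*r
d = 1950
d + m(T(6, -10)) = 1950 + 2*(2*(-10)) = 1950 + 2*(-20) = 1950 - 40 = 1910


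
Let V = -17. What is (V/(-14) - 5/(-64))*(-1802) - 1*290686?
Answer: -65635343/224 ≈ -2.9302e+5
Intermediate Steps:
(V/(-14) - 5/(-64))*(-1802) - 1*290686 = (-17/(-14) - 5/(-64))*(-1802) - 1*290686 = (-17*(-1/14) - 5*(-1/64))*(-1802) - 290686 = (17/14 + 5/64)*(-1802) - 290686 = (579/448)*(-1802) - 290686 = -521679/224 - 290686 = -65635343/224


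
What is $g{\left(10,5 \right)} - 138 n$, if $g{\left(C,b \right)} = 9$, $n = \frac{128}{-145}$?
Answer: $\frac{18969}{145} \approx 130.82$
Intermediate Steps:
$n = - \frac{128}{145}$ ($n = 128 \left(- \frac{1}{145}\right) = - \frac{128}{145} \approx -0.88276$)
$g{\left(10,5 \right)} - 138 n = 9 - - \frac{17664}{145} = 9 + \frac{17664}{145} = \frac{18969}{145}$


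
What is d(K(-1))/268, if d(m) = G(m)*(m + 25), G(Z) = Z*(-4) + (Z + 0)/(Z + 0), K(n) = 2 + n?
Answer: -39/134 ≈ -0.29104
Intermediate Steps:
G(Z) = 1 - 4*Z (G(Z) = -4*Z + Z/Z = -4*Z + 1 = 1 - 4*Z)
d(m) = (1 - 4*m)*(25 + m) (d(m) = (1 - 4*m)*(m + 25) = (1 - 4*m)*(25 + m))
d(K(-1))/268 = -(-1 + 4*(2 - 1))*(25 + (2 - 1))/268 = -(-1 + 4*1)*(25 + 1)*(1/268) = -1*(-1 + 4)*26*(1/268) = -1*3*26*(1/268) = -78*1/268 = -39/134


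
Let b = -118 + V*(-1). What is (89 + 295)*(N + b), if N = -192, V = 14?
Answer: -124416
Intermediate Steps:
b = -132 (b = -118 + 14*(-1) = -118 - 14 = -132)
(89 + 295)*(N + b) = (89 + 295)*(-192 - 132) = 384*(-324) = -124416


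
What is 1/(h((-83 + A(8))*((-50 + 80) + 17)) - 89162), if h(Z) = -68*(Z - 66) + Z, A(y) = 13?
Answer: 1/135756 ≈ 7.3662e-6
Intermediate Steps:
h(Z) = 4488 - 67*Z (h(Z) = -68*(-66 + Z) + Z = (4488 - 68*Z) + Z = 4488 - 67*Z)
1/(h((-83 + A(8))*((-50 + 80) + 17)) - 89162) = 1/((4488 - 67*(-83 + 13)*((-50 + 80) + 17)) - 89162) = 1/((4488 - (-4690)*(30 + 17)) - 89162) = 1/((4488 - (-4690)*47) - 89162) = 1/((4488 - 67*(-3290)) - 89162) = 1/((4488 + 220430) - 89162) = 1/(224918 - 89162) = 1/135756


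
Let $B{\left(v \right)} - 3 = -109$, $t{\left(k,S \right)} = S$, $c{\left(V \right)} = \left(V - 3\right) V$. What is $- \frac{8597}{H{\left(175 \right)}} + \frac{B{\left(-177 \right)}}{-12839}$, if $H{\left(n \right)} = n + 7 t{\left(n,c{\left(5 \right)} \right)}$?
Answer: $- \frac{110350913}{3145555} \approx -35.082$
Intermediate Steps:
$c{\left(V \right)} = V \left(-3 + V\right)$ ($c{\left(V \right)} = \left(-3 + V\right) V = V \left(-3 + V\right)$)
$B{\left(v \right)} = -106$ ($B{\left(v \right)} = 3 - 109 = -106$)
$H{\left(n \right)} = 70 + n$ ($H{\left(n \right)} = n + 7 \cdot 5 \left(-3 + 5\right) = n + 7 \cdot 5 \cdot 2 = n + 7 \cdot 10 = n + 70 = 70 + n$)
$- \frac{8597}{H{\left(175 \right)}} + \frac{B{\left(-177 \right)}}{-12839} = - \frac{8597}{70 + 175} - \frac{106}{-12839} = - \frac{8597}{245} - - \frac{106}{12839} = \left(-8597\right) \frac{1}{245} + \frac{106}{12839} = - \frac{8597}{245} + \frac{106}{12839} = - \frac{110350913}{3145555}$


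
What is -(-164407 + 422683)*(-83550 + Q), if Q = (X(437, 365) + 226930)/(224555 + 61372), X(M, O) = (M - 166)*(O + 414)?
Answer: 2056631367924612/95309 ≈ 2.1579e+10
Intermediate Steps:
X(M, O) = (-166 + M)*(414 + O)
Q = 146013/95309 (Q = ((-68724 - 166*365 + 414*437 + 437*365) + 226930)/(224555 + 61372) = ((-68724 - 60590 + 180918 + 159505) + 226930)/285927 = (211109 + 226930)*(1/285927) = 438039*(1/285927) = 146013/95309 ≈ 1.5320)
-(-164407 + 422683)*(-83550 + Q) = -(-164407 + 422683)*(-83550 + 146013/95309) = -258276*(-7962920937)/95309 = -1*(-2056631367924612/95309) = 2056631367924612/95309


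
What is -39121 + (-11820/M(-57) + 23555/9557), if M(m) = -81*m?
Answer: -30284305022/774117 ≈ -39121.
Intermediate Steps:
-39121 + (-11820/M(-57) + 23555/9557) = -39121 + (-11820/((-81*(-57))) + 23555/9557) = -39121 + (-11820/4617 + 23555*(1/9557)) = -39121 + (-11820*1/4617 + 23555/9557) = -39121 + (-3940/1539 + 23555/9557) = -39121 - 73865/774117 = -30284305022/774117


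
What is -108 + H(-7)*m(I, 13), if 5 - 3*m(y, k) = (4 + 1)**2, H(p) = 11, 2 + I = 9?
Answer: -544/3 ≈ -181.33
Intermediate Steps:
I = 7 (I = -2 + 9 = 7)
m(y, k) = -20/3 (m(y, k) = 5/3 - (4 + 1)**2/3 = 5/3 - 1/3*5**2 = 5/3 - 1/3*25 = 5/3 - 25/3 = -20/3)
-108 + H(-7)*m(I, 13) = -108 + 11*(-20/3) = -108 - 220/3 = -544/3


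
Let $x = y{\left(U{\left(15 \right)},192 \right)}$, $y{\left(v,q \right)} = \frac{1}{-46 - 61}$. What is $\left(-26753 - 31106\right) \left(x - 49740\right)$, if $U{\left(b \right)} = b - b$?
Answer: $\frac{307936070479}{107} \approx 2.8779 \cdot 10^{9}$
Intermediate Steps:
$U{\left(b \right)} = 0$
$y{\left(v,q \right)} = - \frac{1}{107}$ ($y{\left(v,q \right)} = \frac{1}{-107} = - \frac{1}{107}$)
$x = - \frac{1}{107} \approx -0.0093458$
$\left(-26753 - 31106\right) \left(x - 49740\right) = \left(-26753 - 31106\right) \left(- \frac{1}{107} - 49740\right) = \left(-57859\right) \left(- \frac{5322181}{107}\right) = \frac{307936070479}{107}$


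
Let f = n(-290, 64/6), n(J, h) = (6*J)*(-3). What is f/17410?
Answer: 522/1741 ≈ 0.29983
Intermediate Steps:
n(J, h) = -18*J
f = 5220 (f = -18*(-290) = 5220)
f/17410 = 5220/17410 = 5220*(1/17410) = 522/1741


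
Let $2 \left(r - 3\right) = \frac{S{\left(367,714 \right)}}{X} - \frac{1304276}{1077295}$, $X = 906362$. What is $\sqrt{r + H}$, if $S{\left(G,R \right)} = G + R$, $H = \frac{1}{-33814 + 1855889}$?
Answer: $\frac{\sqrt{12130420563314107285824709618209277}}{71164364255327570} \approx 1.5477$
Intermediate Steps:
$H = \frac{1}{1822075} \approx 5.4882 \cdot 10^{-7}$
$r = \frac{4677533856723}{1952838501580}$ ($r = 3 + \frac{\frac{367 + 714}{906362} - \frac{1304276}{1077295}}{2} = 3 + \frac{1081 \cdot \frac{1}{906362} - \frac{1304276}{1077295}}{2} = 3 + \frac{\frac{1081}{906362} - \frac{1304276}{1077295}}{2} = 3 + \frac{1}{2} \left(- \frac{1180981648017}{976419250790}\right) = 3 - \frac{1180981648017}{1952838501580} = \frac{4677533856723}{1952838501580} \approx 2.3952$)
$\sqrt{r + H} = \sqrt{\frac{4677533856723}{1952838501580} + \frac{1}{1822075}} = \sqrt{\frac{1704563890965412361}{711643642553275700}} = \frac{\sqrt{12130420563314107285824709618209277}}{71164364255327570}$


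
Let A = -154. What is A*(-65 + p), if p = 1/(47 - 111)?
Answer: 320397/32 ≈ 10012.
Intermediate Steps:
p = -1/64 (p = 1/(-64) = -1/64 ≈ -0.015625)
A*(-65 + p) = -154*(-65 - 1/64) = -154*(-4161/64) = 320397/32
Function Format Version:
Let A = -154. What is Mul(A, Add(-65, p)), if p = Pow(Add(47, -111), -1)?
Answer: Rational(320397, 32) ≈ 10012.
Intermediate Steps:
p = Rational(-1, 64) (p = Pow(-64, -1) = Rational(-1, 64) ≈ -0.015625)
Mul(A, Add(-65, p)) = Mul(-154, Add(-65, Rational(-1, 64))) = Mul(-154, Rational(-4161, 64)) = Rational(320397, 32)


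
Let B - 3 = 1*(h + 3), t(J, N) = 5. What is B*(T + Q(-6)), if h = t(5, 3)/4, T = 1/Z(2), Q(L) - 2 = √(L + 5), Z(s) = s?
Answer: 145/8 + 29*I/4 ≈ 18.125 + 7.25*I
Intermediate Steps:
Q(L) = 2 + √(5 + L) (Q(L) = 2 + √(L + 5) = 2 + √(5 + L))
T = ½ (T = 1/2 = ½ ≈ 0.50000)
h = 5/4 ≈ 1.2500
B = 29/4 (B = 3 + 1*(5/4 + 3) = 3 + 1*(17/4) = 3 + 17/4 = 29/4 ≈ 7.2500)
B*(T + Q(-6)) = 29*(½ + (2 + √(5 - 6)))/4 = 29*(½ + (2 + √(-1)))/4 = 29*(½ + (2 + I))/4 = 29*(5/2 + I)/4 = 145/8 + 29*I/4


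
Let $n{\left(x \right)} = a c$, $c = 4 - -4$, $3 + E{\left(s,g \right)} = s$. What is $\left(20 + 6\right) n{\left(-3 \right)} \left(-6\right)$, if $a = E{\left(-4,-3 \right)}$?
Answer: $8736$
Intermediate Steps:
$E{\left(s,g \right)} = -3 + s$
$a = -7$ ($a = -3 - 4 = -7$)
$c = 8$ ($c = 4 + 4 = 8$)
$n{\left(x \right)} = -56$ ($n{\left(x \right)} = \left(-7\right) 8 = -56$)
$\left(20 + 6\right) n{\left(-3 \right)} \left(-6\right) = \left(20 + 6\right) \left(-56\right) \left(-6\right) = 26 \left(-56\right) \left(-6\right) = \left(-1456\right) \left(-6\right) = 8736$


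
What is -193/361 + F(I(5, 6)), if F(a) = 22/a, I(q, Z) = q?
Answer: 6977/1805 ≈ 3.8654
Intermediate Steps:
-193/361 + F(I(5, 6)) = -193/361 + 22/5 = 6977/1805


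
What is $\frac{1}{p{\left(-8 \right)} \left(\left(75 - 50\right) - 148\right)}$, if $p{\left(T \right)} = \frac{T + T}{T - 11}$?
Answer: $- \frac{19}{1968} \approx -0.0096545$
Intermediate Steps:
$p{\left(T \right)} = \frac{2 T}{-11 + T}$
$\frac{1}{p{\left(-8 \right)} \left(\left(75 - 50\right) - 148\right)} = \frac{1}{2 \left(-8\right) \frac{1}{-11 - 8} \left(\left(75 - 50\right) - 148\right)} = \frac{1}{2 \left(-8\right) \frac{1}{-19} \left(\left(75 - 50\right) - 148\right)} = \frac{1}{2 \left(-8\right) \left(- \frac{1}{19}\right) \left(25 - 148\right)} = \frac{1}{\frac{16}{19} \left(-123\right)} = \frac{1}{- \frac{1968}{19}} = - \frac{19}{1968}$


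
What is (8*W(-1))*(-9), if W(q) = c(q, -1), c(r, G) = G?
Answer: 72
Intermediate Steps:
W(q) = -1
(8*W(-1))*(-9) = (8*(-1))*(-9) = -8*(-9) = 72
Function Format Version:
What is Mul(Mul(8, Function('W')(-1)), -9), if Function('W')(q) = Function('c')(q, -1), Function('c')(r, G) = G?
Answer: 72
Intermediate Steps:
Function('W')(q) = -1
Mul(Mul(8, Function('W')(-1)), -9) = Mul(Mul(8, -1), -9) = Mul(-8, -9) = 72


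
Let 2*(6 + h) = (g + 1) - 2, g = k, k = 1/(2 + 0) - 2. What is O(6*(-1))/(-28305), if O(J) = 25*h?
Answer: 145/22644 ≈ 0.0064035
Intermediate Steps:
k = -3/2 (k = 1/2 - 2 = -3/2 ≈ -1.5000)
g = -3/2 ≈ -1.5000
h = -29/4 (h = -6 + ((-3/2 + 1) - 2)/2 = -6 + (-1/2 - 2)/2 = -6 + (1/2)*(-5/2) = -6 - 5/4 = -29/4 ≈ -7.2500)
O(J) = -725/4 (O(J) = 25*(-29/4) = -725/4)
O(6*(-1))/(-28305) = -725/4/(-28305) = -725/4*(-1/28305) = 145/22644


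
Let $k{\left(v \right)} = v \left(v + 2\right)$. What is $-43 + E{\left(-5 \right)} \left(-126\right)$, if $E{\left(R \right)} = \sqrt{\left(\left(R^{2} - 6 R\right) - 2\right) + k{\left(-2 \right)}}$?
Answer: $-43 - 126 \sqrt{53} \approx -960.29$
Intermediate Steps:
$k{\left(v \right)} = v \left(2 + v\right)$
$E{\left(R \right)} = \sqrt{-2 + R^{2} - 6 R}$ ($E{\left(R \right)} = \sqrt{\left(\left(R^{2} - 6 R\right) - 2\right) - 2 \left(2 - 2\right)} = \sqrt{\left(-2 + R^{2} - 6 R\right) - 0} = \sqrt{\left(-2 + R^{2} - 6 R\right) + 0} = \sqrt{-2 + R^{2} - 6 R}$)
$-43 + E{\left(-5 \right)} \left(-126\right) = -43 + \sqrt{-2 + \left(-5\right)^{2} - -30} \left(-126\right) = -43 + \sqrt{-2 + 25 + 30} \left(-126\right) = -43 + \sqrt{53} \left(-126\right) = -43 - 126 \sqrt{53}$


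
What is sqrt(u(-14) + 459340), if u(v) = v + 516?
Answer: sqrt(459842) ≈ 678.12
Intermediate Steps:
u(v) = 516 + v
sqrt(u(-14) + 459340) = sqrt((516 - 14) + 459340) = sqrt(502 + 459340) = sqrt(459842)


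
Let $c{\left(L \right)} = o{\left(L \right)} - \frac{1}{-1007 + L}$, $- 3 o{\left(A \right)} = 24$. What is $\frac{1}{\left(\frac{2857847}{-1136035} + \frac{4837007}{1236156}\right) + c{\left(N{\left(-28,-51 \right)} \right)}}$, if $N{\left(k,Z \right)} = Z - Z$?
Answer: $- \frac{1414146696830220}{9335768875329509} \approx -0.15148$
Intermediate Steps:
$N{\left(k,Z \right)} = 0$
$o{\left(A \right)} = -8$ ($o{\left(A \right)} = \left(- \frac{1}{3}\right) 24 = -8$)
$c{\left(L \right)} = -8 - \frac{1}{-1007 + L}$
$\frac{1}{\left(\frac{2857847}{-1136035} + \frac{4837007}{1236156}\right) + c{\left(N{\left(-28,-51 \right)} \right)}} = \frac{1}{\left(\frac{2857847}{-1136035} + \frac{4837007}{1236156}\right) + \frac{8055 - 0}{-1007 + 0}} = \frac{1}{\left(2857847 \left(- \frac{1}{1136035}\right) + 4837007 \cdot \frac{1}{1236156}\right) + \frac{8055 + 0}{-1007}} = \frac{1}{\left(- \frac{2857847}{1136035} + \frac{4837007}{1236156}\right) - \frac{8055}{1007}} = \frac{1}{\frac{1962264531113}{1404316481460} - \frac{8055}{1007}} = \frac{1}{- \frac{9335768875329509}{1414146696830220}} = - \frac{1414146696830220}{9335768875329509}$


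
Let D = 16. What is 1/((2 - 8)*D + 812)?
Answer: 1/716 ≈ 0.0013966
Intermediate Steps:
1/((2 - 8)*D + 812) = 1/((2 - 8)*16 + 812) = 1/(-6*16 + 812) = 1/(-96 + 812) = 1/716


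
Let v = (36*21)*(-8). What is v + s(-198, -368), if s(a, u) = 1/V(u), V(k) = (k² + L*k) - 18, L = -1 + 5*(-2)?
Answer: -843417791/139454 ≈ -6048.0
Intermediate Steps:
v = -6048 (v = 756*(-8) = -6048)
L = -11 (L = -1 - 10 = -11)
V(k) = -18 + k² - 11*k (V(k) = (k² - 11*k) - 18 = -18 + k² - 11*k)
s(a, u) = 1/(-18 + u² - 11*u)
v + s(-198, -368) = -6048 + 1/(-18 + (-368)² - 11*(-368)) = -6048 + 1/(-18 + 135424 + 4048) = -6048 + 1/139454 = -843417791/139454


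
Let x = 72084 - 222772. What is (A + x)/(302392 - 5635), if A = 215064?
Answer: 64376/296757 ≈ 0.21693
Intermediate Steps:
x = -150688
(A + x)/(302392 - 5635) = (215064 - 150688)/(302392 - 5635) = 64376/296757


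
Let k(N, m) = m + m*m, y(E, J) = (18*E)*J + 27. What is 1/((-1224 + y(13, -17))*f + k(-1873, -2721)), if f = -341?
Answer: 1/9165795 ≈ 1.0910e-7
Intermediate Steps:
y(E, J) = 27 + 18*E*J (y(E, J) = 18*E*J + 27 = 27 + 18*E*J)
k(N, m) = m + m²
1/((-1224 + y(13, -17))*f + k(-1873, -2721)) = 1/((-1224 + (27 + 18*13*(-17)))*(-341) - 2721*(1 - 2721)) = 1/((-1224 + (27 - 3978))*(-341) - 2721*(-2720)) = 1/((-1224 - 3951)*(-341) + 7401120) = 1/(-5175*(-341) + 7401120) = 1/(1764675 + 7401120) = 1/9165795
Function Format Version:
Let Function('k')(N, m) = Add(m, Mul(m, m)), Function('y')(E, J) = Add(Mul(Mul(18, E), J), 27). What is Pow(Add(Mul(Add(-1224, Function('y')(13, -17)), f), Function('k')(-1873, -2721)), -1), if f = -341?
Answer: Rational(1, 9165795) ≈ 1.0910e-7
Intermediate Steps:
Function('y')(E, J) = Add(27, Mul(18, E, J)) (Function('y')(E, J) = Add(Mul(18, E, J), 27) = Add(27, Mul(18, E, J)))
Function('k')(N, m) = Add(m, Pow(m, 2))
Pow(Add(Mul(Add(-1224, Function('y')(13, -17)), f), Function('k')(-1873, -2721)), -1) = Pow(Add(Mul(Add(-1224, Add(27, Mul(18, 13, -17))), -341), Mul(-2721, Add(1, -2721))), -1) = Pow(Add(Mul(Add(-1224, Add(27, -3978)), -341), Mul(-2721, -2720)), -1) = Pow(Add(Mul(Add(-1224, -3951), -341), 7401120), -1) = Pow(Add(Mul(-5175, -341), 7401120), -1) = Pow(Add(1764675, 7401120), -1) = Pow(9165795, -1) = Rational(1, 9165795)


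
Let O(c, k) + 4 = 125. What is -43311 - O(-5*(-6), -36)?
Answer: -43432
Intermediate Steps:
O(c, k) = 121 (O(c, k) = -4 + 125 = 121)
-43311 - O(-5*(-6), -36) = -43311 - 1*121 = -43311 - 121 = -43432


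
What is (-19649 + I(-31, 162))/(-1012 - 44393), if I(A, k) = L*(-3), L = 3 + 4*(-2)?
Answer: 19634/45405 ≈ 0.43242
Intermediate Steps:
L = -5 (L = 3 - 8 = -5)
I(A, k) = 15 (I(A, k) = -5*(-3) = 15)
(-19649 + I(-31, 162))/(-1012 - 44393) = (-19649 + 15)/(-1012 - 44393) = -19634/(-45405) = -19634*(-1/45405) = 19634/45405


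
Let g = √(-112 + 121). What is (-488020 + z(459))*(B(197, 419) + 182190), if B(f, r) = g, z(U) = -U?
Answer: -88997454447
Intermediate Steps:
g = 3 (g = √9 = 3)
B(f, r) = 3
(-488020 + z(459))*(B(197, 419) + 182190) = (-488020 - 1*459)*(3 + 182190) = (-488020 - 459)*182193 = -488479*182193 = -88997454447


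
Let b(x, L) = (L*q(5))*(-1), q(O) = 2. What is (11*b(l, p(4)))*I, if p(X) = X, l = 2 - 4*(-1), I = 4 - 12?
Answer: 704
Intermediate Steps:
I = -8
l = 6 (l = 2 + 4 = 6)
b(x, L) = -2*L (b(x, L) = (L*2)*(-1) = (2*L)*(-1) = -2*L)
(11*b(l, p(4)))*I = (11*(-2*4))*(-8) = (11*(-8))*(-8) = -88*(-8) = 704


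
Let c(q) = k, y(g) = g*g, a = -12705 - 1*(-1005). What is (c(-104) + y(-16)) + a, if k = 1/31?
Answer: -354763/31 ≈ -11444.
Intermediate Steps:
k = 1/31 ≈ 0.032258
a = -11700 (a = -12705 + 1005 = -11700)
y(g) = g**2
c(q) = 1/31
(c(-104) + y(-16)) + a = (1/31 + (-16)**2) - 11700 = (1/31 + 256) - 11700 = 7937/31 - 11700 = -354763/31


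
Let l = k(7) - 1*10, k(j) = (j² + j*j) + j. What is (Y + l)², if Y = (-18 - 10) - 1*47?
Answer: 400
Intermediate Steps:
k(j) = j + 2*j² (k(j) = (j² + j²) + j = 2*j² + j = j + 2*j²)
l = 95 (l = 7*(1 + 2*7) - 1*10 = 7*(1 + 14) - 10 = 7*15 - 10 = 105 - 10 = 95)
Y = -75 (Y = -28 - 47 = -75)
(Y + l)² = (-75 + 95)² = 20² = 400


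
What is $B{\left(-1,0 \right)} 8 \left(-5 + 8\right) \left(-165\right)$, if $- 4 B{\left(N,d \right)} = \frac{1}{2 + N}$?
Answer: $990$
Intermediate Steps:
$B{\left(N,d \right)} = - \frac{1}{4 \left(2 + N\right)}$
$B{\left(-1,0 \right)} 8 \left(-5 + 8\right) \left(-165\right) = - \frac{1}{8 + 4 \left(-1\right)} 8 \left(-5 + 8\right) \left(-165\right) = - \frac{1}{8 - 4} \cdot 8 \cdot 3 \left(-165\right) = - \frac{1}{4} \cdot 24 \left(-165\right) = \left(-1\right) \frac{1}{4} \cdot 24 \left(-165\right) = \left(- \frac{1}{4}\right) 24 \left(-165\right) = \left(-6\right) \left(-165\right) = 990$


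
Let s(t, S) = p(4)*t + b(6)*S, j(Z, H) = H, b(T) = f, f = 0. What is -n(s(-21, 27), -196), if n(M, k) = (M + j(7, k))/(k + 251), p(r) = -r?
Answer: 112/55 ≈ 2.0364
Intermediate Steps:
b(T) = 0
s(t, S) = -4*t (s(t, S) = (-1*4)*t + 0*S = -4*t + 0 = -4*t)
n(M, k) = (M + k)/(251 + k) (n(M, k) = (M + k)/(k + 251) = (M + k)/(251 + k))
-n(s(-21, 27), -196) = -(-4*(-21) - 196)/(251 - 196) = -(84 - 196)/55 = -(-112)/55 = -1*(-112/55) = 112/55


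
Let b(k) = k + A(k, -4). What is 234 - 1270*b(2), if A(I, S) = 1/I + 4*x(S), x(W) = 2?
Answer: -13101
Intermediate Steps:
A(I, S) = 8 + 1/I (A(I, S) = 1/I + 4*2 = 1/I + 8 = 8 + 1/I)
b(k) = 8 + k + 1/k (b(k) = k + (8 + 1/k) = 8 + k + 1/k)
234 - 1270*b(2) = 234 - 1270*(8 + 2 + 1/2) = 234 - 1270*21/2 = 234 - 13335 = -13101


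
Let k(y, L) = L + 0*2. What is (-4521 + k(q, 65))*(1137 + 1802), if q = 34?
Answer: -13096184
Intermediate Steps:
k(y, L) = L (k(y, L) = L + 0 = L)
(-4521 + k(q, 65))*(1137 + 1802) = (-4521 + 65)*(1137 + 1802) = -4456*2939 = -13096184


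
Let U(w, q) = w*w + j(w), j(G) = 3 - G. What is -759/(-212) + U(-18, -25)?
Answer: 73899/212 ≈ 348.58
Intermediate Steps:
U(w, q) = 3 + w**2 - w (U(w, q) = w*w + (3 - w) = w**2 + (3 - w) = 3 + w**2 - w)
-759/(-212) + U(-18, -25) = -759/(-212) + (3 + (-18)**2 - 1*(-18)) = -759*(-1/212) + (3 + 324 + 18) = 759/212 + 345 = 73899/212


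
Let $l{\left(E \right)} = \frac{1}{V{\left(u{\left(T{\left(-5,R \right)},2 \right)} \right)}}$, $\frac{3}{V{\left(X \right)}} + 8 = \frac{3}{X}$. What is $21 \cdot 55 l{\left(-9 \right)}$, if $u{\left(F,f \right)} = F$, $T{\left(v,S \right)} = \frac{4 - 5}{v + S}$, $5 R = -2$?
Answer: $3157$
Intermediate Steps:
$R = - \frac{2}{5}$ ($R = \frac{1}{5} \left(-2\right) = - \frac{2}{5} \approx -0.4$)
$T{\left(v,S \right)} = - \frac{1}{S + v}$
$V{\left(X \right)} = \frac{3}{-8 + \frac{3}{X}}$
$l{\left(E \right)} = \frac{41}{15}$ ($l{\left(E \right)} = \frac{1}{\left(-3\right) \left(- \frac{1}{- \frac{2}{5} - 5}\right) \frac{1}{-3 + 8 \left(- \frac{1}{- \frac{2}{5} - 5}\right)}} = \frac{1}{\left(-3\right) \left(- \frac{1}{- \frac{27}{5}}\right) \frac{1}{-3 + 8 \left(- \frac{1}{- \frac{27}{5}}\right)}} = \frac{1}{\left(-3\right) \left(\left(-1\right) \left(- \frac{5}{27}\right)\right) \frac{1}{-3 + 8 \left(\left(-1\right) \left(- \frac{5}{27}\right)\right)}} = \frac{1}{\left(-3\right) \frac{5}{27} \frac{1}{-3 + 8 \cdot \frac{5}{27}}} = \frac{1}{\left(-3\right) \frac{5}{27} \frac{1}{-3 + \frac{40}{27}}} = \frac{1}{\left(-3\right) \frac{5}{27} \frac{1}{- \frac{41}{27}}} = \frac{1}{\left(-3\right) \frac{5}{27} \left(- \frac{27}{41}\right)} = \frac{1}{\frac{15}{41}} = \frac{41}{15}$)
$21 \cdot 55 l{\left(-9 \right)} = 21 \cdot 55 \cdot \frac{41}{15} = 1155 \cdot \frac{41}{15} = 3157$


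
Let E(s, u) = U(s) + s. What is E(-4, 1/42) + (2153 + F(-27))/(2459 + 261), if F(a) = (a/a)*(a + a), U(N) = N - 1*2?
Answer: -25101/2720 ≈ -9.2283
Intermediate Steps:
U(N) = -2 + N (U(N) = N - 2 = -2 + N)
F(a) = 2*a (F(a) = 1*(2*a) = 2*a)
E(s, u) = -2 + 2*s (E(s, u) = (-2 + s) + s = -2 + 2*s)
E(-4, 1/42) + (2153 + F(-27))/(2459 + 261) = (-2 + 2*(-4)) + (2153 + 2*(-27))/(2459 + 261) = (-2 - 8) + (2153 - 54)/2720 = -10 + 2099*(1/2720) = -10 + 2099/2720 = -25101/2720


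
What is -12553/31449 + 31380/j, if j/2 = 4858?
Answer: 216226168/76389621 ≈ 2.8306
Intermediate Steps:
j = 9716 (j = 2*4858 = 9716)
-12553/31449 + 31380/j = -12553/31449 + 31380/9716 = -12553*1/31449 + 31380*(1/9716) = -12553/31449 + 7845/2429 = 216226168/76389621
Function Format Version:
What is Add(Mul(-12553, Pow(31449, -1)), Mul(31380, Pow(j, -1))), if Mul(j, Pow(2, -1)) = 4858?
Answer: Rational(216226168, 76389621) ≈ 2.8306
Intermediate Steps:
j = 9716 (j = Mul(2, 4858) = 9716)
Add(Mul(-12553, Pow(31449, -1)), Mul(31380, Pow(j, -1))) = Add(Mul(-12553, Pow(31449, -1)), Mul(31380, Pow(9716, -1))) = Add(Mul(-12553, Rational(1, 31449)), Mul(31380, Rational(1, 9716))) = Add(Rational(-12553, 31449), Rational(7845, 2429)) = Rational(216226168, 76389621)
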